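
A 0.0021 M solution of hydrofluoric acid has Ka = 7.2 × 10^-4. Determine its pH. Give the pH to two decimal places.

pH = 3.04

HF ⇌ F- + H+
Ka = [H+]²/(0.0021 − [H+]) = 7.2 × 10^-4
[H+] is not negligible relative to C₀; solve [H+]² + 0.00072·[H+] − 1.51e-06 = 0.
[H+] = [−0.00072 + √(0.00072² + 6.05e-06)]/2 = 9.21 × 10^-4 M
pH = −log(9.21 × 10^-4) = 3.04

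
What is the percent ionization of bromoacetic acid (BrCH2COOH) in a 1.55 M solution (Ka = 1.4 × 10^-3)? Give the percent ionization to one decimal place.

BrCH2COOH ⇌ BrCH2COO- + H+; let x = [H+] at equilibrium.
x ≈ √(Ka·C₀) = √(1.4 × 10^-3 × 1.55) = 4.66 × 10^-2 M
Fraction ionized = 4.66 × 10^-2 / 1.55 = 0.0301 → 3.0%

3.0%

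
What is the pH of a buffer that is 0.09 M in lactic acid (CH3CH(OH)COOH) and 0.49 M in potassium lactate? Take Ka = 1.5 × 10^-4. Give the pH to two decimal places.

pH = 4.56

pKa = −log(1.5 × 10^-4) = 3.824
pH = pKa + log([A⁻]/[HA]) = 3.824 + log(0.49/0.09)
pH = 3.824 + (+0.736) = 4.56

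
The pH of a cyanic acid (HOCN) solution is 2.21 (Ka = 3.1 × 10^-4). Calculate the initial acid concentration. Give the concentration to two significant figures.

C₀ = 1.3 × 10^-1 M

[H+] = 10^(-2.21) = 6.17 × 10^-3 M = x
Ka = x²/(C₀ − x) ⇒ C₀ = x + x²/Ka
C₀ = 6.17 × 10^-3 + (6.17 × 10^-3)²/(3.1 × 10^-4) = 1.29 × 10^-1 M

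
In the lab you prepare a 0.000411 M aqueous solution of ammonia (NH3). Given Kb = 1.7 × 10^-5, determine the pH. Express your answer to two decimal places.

pH = 9.88

NH3 + H2O ⇌ NH4+ + OH-
From the ICE table, Kb = [OH-]²/(0.000411 − [OH-]) = 1.7 × 10^-5.
[OH-] is not negligible relative to C₀; solve [OH-]² + 1.7e-05·[OH-] − 6.99e-09 = 0.
[OH-] = [−1.7e-05 + √(1.7e-05² + 2.79e-08)]/2 = 7.55 × 10^-5 M
pOH = −log(7.55 × 10^-5) = 4.12; pH = 14.00 − 4.12 = 9.88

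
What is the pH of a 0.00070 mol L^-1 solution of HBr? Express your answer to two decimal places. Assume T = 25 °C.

pH = 3.15

HBr is a strong acid and dissociates completely, so [H+] = 0.00070 M.
pH = -log(0.0007) = 3.15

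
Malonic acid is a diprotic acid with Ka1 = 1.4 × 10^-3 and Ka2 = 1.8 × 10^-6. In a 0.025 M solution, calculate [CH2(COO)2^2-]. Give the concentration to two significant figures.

1.8 × 10^-6 M

First ionization gives [H+] ≈ [CH2(COOH)COO-] = 5.26 × 10^-3 M.
Second step: Ka2 = [H+][CH2(COO)2^2-]/[CH2(COOH)COO-] ≈ [CH2(COO)2^2-] (since [H+] ≈ [CH2(COOH)COO-]).
So [CH2(COO)2^2-] ≈ Ka2.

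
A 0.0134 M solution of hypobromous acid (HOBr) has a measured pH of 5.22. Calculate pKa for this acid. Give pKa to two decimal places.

pKa = 8.57

[H+] = 10^(-5.22) = 6.03 × 10^-6 M
At equilibrium [HA] = 0.0134 − 6.03 × 10^-6 = 1.34 × 10^-2 M
Ka = [H+][A-]/[HA] = (6.03 × 10^-6)² / 1.34 × 10^-2 = 2.71 × 10^-9
pKa = -log(2.71 × 10^-9) = 8.57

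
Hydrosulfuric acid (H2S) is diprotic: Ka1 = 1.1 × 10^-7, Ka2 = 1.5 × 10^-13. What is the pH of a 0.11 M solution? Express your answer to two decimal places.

pH = 3.96

Ka1 ≫ Ka2, so treat the first dissociation as the only significant source of H+.
Ka1 = x²/(0.11 − x) = 1.1 × 10^-7
x ≈ √(1.1 × 10^-7 × 0.11) = 1.10 × 10^-4 M
pH = −log(1.10 × 10^-4) = 3.96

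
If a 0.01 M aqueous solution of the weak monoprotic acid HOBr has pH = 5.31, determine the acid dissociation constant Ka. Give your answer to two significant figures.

Ka = 2.4 × 10^-9

[H+] = 10^(-5.31) = 4.90 × 10^-6 M
At equilibrium [HA] = 0.01 − 4.90 × 10^-6 = 1.00 × 10^-2 M
Ka = [H+][A-]/[HA] = (4.90 × 10^-6)² / 1.00 × 10^-2 = 2.4 × 10^-9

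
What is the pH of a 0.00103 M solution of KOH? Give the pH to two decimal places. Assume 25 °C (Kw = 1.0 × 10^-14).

KOH is a strong base; [OH-] = 0.00103 M.
pOH = -log(0.00103) = 2.99
pH = 14.00 - 2.99 = 11.01

pH = 11.01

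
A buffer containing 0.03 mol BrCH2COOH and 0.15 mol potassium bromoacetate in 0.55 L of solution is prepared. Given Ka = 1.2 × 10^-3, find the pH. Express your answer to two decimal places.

pH = 3.62

pKa = −log(1.2 × 10^-3) = 2.921
pH = pKa + log([A⁻]/[HA]) = 2.921 + log(0.15/0.03)
pH = 2.921 + (+0.699) = 3.62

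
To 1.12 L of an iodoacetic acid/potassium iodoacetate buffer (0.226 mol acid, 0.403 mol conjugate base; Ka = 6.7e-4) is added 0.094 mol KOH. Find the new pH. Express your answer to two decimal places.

pH = 3.75

OH- converts ICH2COOH to ICH2COO-: ICH2COOH → 0.132 mol, ICH2COO- → 0.497 mol.
pKa = −log(6.7 × 10^-4) = 3.174
pH = pKa + log([A⁻]/[HA]) = 3.174 + log(0.497/0.132) = 3.174 +0.576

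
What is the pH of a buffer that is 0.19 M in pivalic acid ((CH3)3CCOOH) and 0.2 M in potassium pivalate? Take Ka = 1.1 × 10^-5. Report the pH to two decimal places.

pKa = −log(1.1 × 10^-5) = 4.959
Using pH = pKa + log([base]/[acid]) with [base]/[acid] = 0.2/0.19:
pH = 4.959 + (+0.022) = 4.98

pH = 4.98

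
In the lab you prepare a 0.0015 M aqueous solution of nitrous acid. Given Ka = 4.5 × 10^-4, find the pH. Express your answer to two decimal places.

HNO2 ⇌ NO2- + H+
From the ICE table, Ka = x²/(0.0015 − x) = 4.5 × 10^-4.
The 5% rule fails; solving x² + Ka·x − Ka·C₀ = 0 exactly:
x = [−0.00045 + √(0.00045² + 2.7e-06)]/2 = 6.27 × 10^-4 M
pH = −log[H+] = −log(6.27 × 10^-4) = 3.20

pH = 3.20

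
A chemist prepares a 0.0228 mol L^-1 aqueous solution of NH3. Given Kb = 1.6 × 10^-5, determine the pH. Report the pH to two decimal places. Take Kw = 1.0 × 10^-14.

NH3 + H2O ⇌ NH4+ + OH-
Let x = [OH-] at equilibrium. Kb = x²/(0.0228 − x).
Since Kb ≪ C₀, x ≈ √(Kb·C₀) = 6.04 × 10^-4 M.
pOH = −log(6.04 × 10^-4) = 3.22; pH = 14.00 − 3.22 = 10.78

pH = 10.78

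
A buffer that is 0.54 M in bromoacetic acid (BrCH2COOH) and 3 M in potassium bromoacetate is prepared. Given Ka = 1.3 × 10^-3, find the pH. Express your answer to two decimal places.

pKa = −log(1.3 × 10^-3) = 2.886
Henderson–Hasselbalch: pH = pKa + log([BrCH2COO-]/[BrCH2COOH]) = 2.886 + log(3/0.54)
pH = 2.886 + (+0.745) = 3.63

pH = 3.63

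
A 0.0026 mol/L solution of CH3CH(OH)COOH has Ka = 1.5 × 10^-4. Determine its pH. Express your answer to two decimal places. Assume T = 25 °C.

pH = 3.26

CH3CH(OH)COOH ⇌ CH3CH(OH)COO- + H+
Ka = x²/(0.0026 − x) = 1.5 × 10^-4
x is not negligible relative to C₀; solve x² + 0.00015·x − 3.9e-07 = 0.
x = [−0.00015 + √(0.00015² + 1.56e-06)]/2 = 5.54 × 10^-4 M
pH = −log(5.54 × 10^-4) = 3.26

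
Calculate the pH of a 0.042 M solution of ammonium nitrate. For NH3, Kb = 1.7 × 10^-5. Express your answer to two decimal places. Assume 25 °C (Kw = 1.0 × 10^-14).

NH4+ is the conjugate acid of the weak base NH3.
Ka = Kw/Kb = 1.0×10^-14 / 1.7 × 10^-5 = 5.88 × 10^-10
Ka = [H+]²/(0.042 − [H+]) = 5.88 × 10^-10
Since Ka ≪ C₀, [H+] ≈ √(Ka·C₀) = 4.97 × 10^-6 M.
Check: 0.012% ionized — well under 5%, approximation valid.
pH = −log[H+] = −log(4.97 × 10^-6) = 5.30

pH = 5.30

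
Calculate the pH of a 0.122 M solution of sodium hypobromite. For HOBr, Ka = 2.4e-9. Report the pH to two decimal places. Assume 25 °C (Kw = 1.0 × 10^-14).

OBr- is the conjugate base of the weak acid HOBr.
Kb = Kw/Ka = 1.0×10^-14 / 2.4 × 10^-9 = 4.17 × 10^-6
From the ICE table, Kb = [OH-]²/(0.122 − [OH-]) = 4.17 × 10^-6.
Neglecting [OH-] in the denominator: [OH-] = √(4.17 × 10^-6 × 0.122) = 7.13 × 10^-4 M
Check: 0.58% ionized — well under 5%, approximation valid.
pOH = −log(7.13 × 10^-4) = 3.15; pH = 14.00 − 3.15 = 10.85

pH = 10.85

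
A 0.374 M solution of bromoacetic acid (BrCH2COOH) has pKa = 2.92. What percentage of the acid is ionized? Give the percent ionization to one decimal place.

BrCH2COOH ⇌ BrCH2COO- + H+; let x = [H+] at equilibrium.
Ka = 10^(−2.92) = 1.20 × 10^-3
Ka = x²/(C₀ − x); solving the quadratic gives x = 2.06 × 10^-2 M.
Fraction ionized = 2.06 × 10^-2 / 0.374 = 0.0551 → 5.5%

5.5%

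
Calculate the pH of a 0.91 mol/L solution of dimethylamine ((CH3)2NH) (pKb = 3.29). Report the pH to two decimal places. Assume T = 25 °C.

pH = 12.33

(CH3)2NH + H2O ⇌ (CH3)2NH2+ + OH-
Kb = 10^(−3.29) = 5.13 × 10^-4
Kb = x²/(0.91 − x) = 5.13 × 10^-4
Assume x ≪ 0.91: x ≈ √(5.13 × 10^-4 × 0.91) = 2.16 × 10^-2 M
(x/C₀ = 2.4% < 5%, so the approximation holds.)
pOH = 1.67, so pH = 14.00 − pOH = 12.33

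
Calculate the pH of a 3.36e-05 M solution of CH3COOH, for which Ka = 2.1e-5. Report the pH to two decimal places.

pH = 4.74

CH3COOH ⇌ CH3COO- + H+
From the ICE table, Ka = [H+]²/(3.36e-05 − [H+]) = 2.1 × 10^-5.
[H+] is not negligible relative to C₀; solve [H+]² + 2.1e-05·[H+] − 7.06e-10 = 0.
[H+] = [−2.1e-05 + √(2.1e-05² + 2.82e-09)]/2 = 1.81 × 10^-5 M
pH = −log(1.81 × 10^-5) = 4.74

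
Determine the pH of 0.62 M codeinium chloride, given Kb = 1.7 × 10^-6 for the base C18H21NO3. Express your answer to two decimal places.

C18H22NO3+ is the conjugate acid of the weak base C18H21NO3.
Ka = Kw/Kb = 1.0×10^-14 / 1.7 × 10^-6 = 5.88 × 10^-9
From the ICE table, Ka = x²/(0.62 − x) = 5.88 × 10^-9.
Neglecting x in the denominator: x = √(5.88 × 10^-9 × 0.62) = 6.04 × 10^-5 M
pH = −log[H+] = −log(6.04 × 10^-5) = 4.22

pH = 4.22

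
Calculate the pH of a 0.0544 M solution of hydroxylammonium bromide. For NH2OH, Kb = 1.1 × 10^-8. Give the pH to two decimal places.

NH3OH+ is the conjugate acid of the weak base NH2OH.
Ka = Kw/Kb = 1.0×10^-14 / 1.1 × 10^-8 = 9.09 × 10^-7
From the ICE table, Ka = [H+]²/(0.0544 − [H+]) = 9.09 × 10^-7.
Neglecting [H+] in the denominator: [H+] = √(9.09 × 10^-7 × 0.0544) = 2.22 × 10^-4 M
pH = −log[H+] = −log(2.22 × 10^-4) = 3.65

pH = 3.65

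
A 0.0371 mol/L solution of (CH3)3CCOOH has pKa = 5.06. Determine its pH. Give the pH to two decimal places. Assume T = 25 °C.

(CH3)3CCOOH ⇌ (CH3)3CCOO- + H+
Ka = 10^(−5.06) = 8.71 × 10^-6
Ka = [H+]²/(0.0371 − [H+]) = 8.71 × 10^-6
Neglecting [H+] in the denominator: [H+] = √(8.71 × 10^-6 × 0.0371) = 5.68 × 10^-4 M
Check: 1.5% ionized — well under 5%, approximation valid.
pH = −log(5.68 × 10^-4) = 3.25

pH = 3.25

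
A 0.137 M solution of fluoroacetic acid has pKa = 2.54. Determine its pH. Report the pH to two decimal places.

pH = 1.73

FCH2COOH ⇌ FCH2COO- + H+
Ka = 10^(−2.54) = 2.88 × 10^-3
Ka = [H+]²/(0.137 − [H+]) = 2.88 × 10^-3
[H+] is not negligible relative to C₀; solve [H+]² + 0.00288·[H+] − 0.000395 = 0.
[H+] = (−Ka + √(Ka² + 4·Ka·C₀))/2 = 1.85 × 10^-2 M
pH = −log[H+] = −log(1.85 × 10^-2) = 1.73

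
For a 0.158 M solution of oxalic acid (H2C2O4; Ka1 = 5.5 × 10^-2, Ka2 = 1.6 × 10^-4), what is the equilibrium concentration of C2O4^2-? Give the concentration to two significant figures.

1.6 × 10^-4 M

First ionization gives [H+] ≈ [HC2O4-] = 6.97 × 10^-2 M.
Second step: Ka2 = [H+][C2O4^2-]/[HC2O4-] ≈ [C2O4^2-] (since [H+] ≈ [HC2O4-]).
So [C2O4^2-] ≈ Ka2.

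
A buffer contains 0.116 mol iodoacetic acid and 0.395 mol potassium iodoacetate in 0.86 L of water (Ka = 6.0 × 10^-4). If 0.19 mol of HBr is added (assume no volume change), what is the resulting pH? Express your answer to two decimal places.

pH = 3.05

After neutralization: n(ICH2COOH) = 0.306 mol, n(ICH2COO-) = 0.205 mol.
pKa = −log(6.0 × 10^-4) = 3.222
pH = pKa + log(n_ICH2COO-/n_ICH2COOH) = 3.222 + log(0.205/0.306) = 3.222 + (-0.174)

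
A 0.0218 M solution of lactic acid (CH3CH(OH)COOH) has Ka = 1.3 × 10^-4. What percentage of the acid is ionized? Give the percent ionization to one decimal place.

7.4%

CH3CH(OH)COOH ⇌ CH3CH(OH)COO- + H+; let x = [H+] at equilibrium.
Solve x² + 0.00013x − 2.83e-06 = 0 → x = 1.62 × 10^-3 M
% ionization = x/C₀ × 100% = 1.62 × 10^-3/0.0218 × 100% = 7.4%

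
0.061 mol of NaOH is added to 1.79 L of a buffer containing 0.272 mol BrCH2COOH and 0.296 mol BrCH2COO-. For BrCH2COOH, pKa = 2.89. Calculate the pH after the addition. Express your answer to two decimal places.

OH- converts BrCH2COOH to BrCH2COO-: BrCH2COOH → 0.211 mol, BrCH2COO- → 0.357 mol.
pH = pKa + log(n_BrCH2COO-/n_BrCH2COOH) = 2.89 + log(0.357/0.211) = 2.89 + (+0.228)

pH = 3.12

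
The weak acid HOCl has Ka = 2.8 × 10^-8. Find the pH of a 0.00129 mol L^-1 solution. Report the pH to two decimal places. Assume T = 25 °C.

HOCl ⇌ OCl- + H+
From the ICE table, Ka = [H+]²/(0.00129 − [H+]) = 2.8 × 10^-8.
Assume [H+] ≪ 0.00129: [H+] ≈ √(2.8 × 10^-8 × 0.00129) = 6.01 × 10^-6 M
Check: 0.47% ionized — well under 5%, approximation valid.
pH = −log[H+] = −log(6.01 × 10^-6) = 5.22

pH = 5.22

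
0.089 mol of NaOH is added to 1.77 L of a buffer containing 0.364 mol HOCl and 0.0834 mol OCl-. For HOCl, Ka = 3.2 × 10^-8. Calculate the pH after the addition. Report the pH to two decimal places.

pH = 7.29

After neutralization: n(HOCl) = 0.275 mol, n(OCl-) = 0.172 mol.
pKa = −log(3.2 × 10^-8) = 7.495
pH = pKa + log(n_OCl-/n_HOCl) = 7.495 + log(0.172/0.275) = 7.495 + (-0.204)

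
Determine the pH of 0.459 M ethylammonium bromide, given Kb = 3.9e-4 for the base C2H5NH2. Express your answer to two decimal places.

C2H5NH3+ is the conjugate acid of the weak base C2H5NH2.
Ka = Kw/Kb = 1.0×10^-14 / 3.9 × 10^-4 = 2.56 × 10^-11
From the ICE table, Ka = [H+]²/(0.459 − [H+]) = 2.56 × 10^-11.
Since Ka ≪ C₀, [H+] ≈ √(Ka·C₀) = 3.43 × 10^-6 M.
Check: 0.00075% ionized — well under 5%, approximation valid.
pH = −log[H+] = −log(3.43 × 10^-6) = 5.46

pH = 5.46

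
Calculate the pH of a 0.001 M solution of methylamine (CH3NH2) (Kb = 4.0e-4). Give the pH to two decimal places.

CH3NH2 + H2O ⇌ CH3NH3+ + OH-
Let x = [OH-] at equilibrium. Kb = x²/(0.001 − x).
Here C₀/Kb ≈ 2.5, so the small-x approximation fails. Use the quadratic:
x = (−Kb + √(Kb² + 4·Kb·C₀))/2 = 4.63 × 10^-4 M
pOH = 3.33, so pH = 14.00 − pOH = 10.67

pH = 10.67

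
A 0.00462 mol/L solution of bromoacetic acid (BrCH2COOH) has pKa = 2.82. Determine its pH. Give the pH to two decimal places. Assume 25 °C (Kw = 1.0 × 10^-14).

pH = 2.70

BrCH2COOH ⇌ BrCH2COO- + H+
Ka = 10^(−2.82) = 1.51 × 10^-3
From the ICE table, Ka = x²/(0.00462 − x) = 1.51 × 10^-3.
Here C₀/Ka ≈ 3.06, so the small-x approximation fails. Use the quadratic:
x = (−Ka + √(Ka² + 4·Ka·C₀))/2 = 1.99 × 10^-3 M
pH = −log(1.99 × 10^-3) = 2.70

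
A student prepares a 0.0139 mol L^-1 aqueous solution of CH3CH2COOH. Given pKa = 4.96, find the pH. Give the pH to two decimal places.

pH = 3.41

CH3CH2COOH ⇌ CH3CH2COO- + H+
Ka = 10^(−4.96) = 1.10 × 10^-5
Ka = [H+]²/(0.0139 − [H+]) = 1.10 × 10^-5
Assume [H+] ≪ 0.0139: [H+] ≈ √(1.10 × 10^-5 × 0.0139) = 3.91 × 10^-4 M
([H+]/C₀ = 2.8% < 5%, so the approximation holds.)
pH = −log[H+] = −log(3.91 × 10^-4) = 3.41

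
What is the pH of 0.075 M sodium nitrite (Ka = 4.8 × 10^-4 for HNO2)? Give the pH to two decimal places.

NO2- is the conjugate base of the weak acid HNO2.
Kb = Kw/Ka = 1.0×10^-14 / 4.8 × 10^-4 = 2.08 × 10^-11
Kb = [OH-]²/(0.075 − [OH-]) = 2.08 × 10^-11
Neglecting [OH-] in the denominator: [OH-] = √(2.08 × 10^-11 × 0.075) = 1.25 × 10^-6 M
([OH-]/C₀ = 0.0017% < 5%, so the approximation holds.)
pOH = 5.90, so pH = 14.00 − pOH = 8.10

pH = 8.10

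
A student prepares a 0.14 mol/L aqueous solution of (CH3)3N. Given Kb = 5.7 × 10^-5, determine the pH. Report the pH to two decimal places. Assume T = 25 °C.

pH = 11.45

(CH3)3N + H2O ⇌ (CH3)3NH+ + OH-
From the ICE table, Kb = x²/(0.14 − x) = 5.7 × 10^-5.
Neglecting x in the denominator: x = √(5.7 × 10^-5 × 0.14) = 2.82 × 10^-3 M
Check: 2% ionized — well under 5%, approximation valid.
pOH = −log(2.82 × 10^-3) = 2.55; pH = 14.00 − 2.55 = 11.45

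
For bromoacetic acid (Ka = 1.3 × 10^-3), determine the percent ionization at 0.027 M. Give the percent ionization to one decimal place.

BrCH2COOH ⇌ BrCH2COO- + H+; let x = [H+] at equilibrium.
Ka = x²/(C₀ − x); solving the quadratic gives x = 5.31 × 10^-3 M.
% ionization = x/C₀ × 100% = 5.31 × 10^-3/0.027 × 100% = 19.7%

19.7%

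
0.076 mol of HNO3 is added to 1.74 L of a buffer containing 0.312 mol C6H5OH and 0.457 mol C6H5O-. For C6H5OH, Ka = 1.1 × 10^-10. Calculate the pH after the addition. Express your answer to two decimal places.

pH = 9.95

After neutralization: n(C6H5OH) = 0.388 mol, n(C6H5O-) = 0.381 mol.
pKa = −log(1.1 × 10^-10) = 9.959
pH = pKa + log(n_C6H5O-/n_C6H5OH) = 9.959 + log(0.381/0.388) = 9.959 + (-0.008)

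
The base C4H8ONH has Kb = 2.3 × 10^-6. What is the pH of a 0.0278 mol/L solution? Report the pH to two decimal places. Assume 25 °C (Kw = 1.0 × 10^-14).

pH = 10.40

C4H8ONH + H2O ⇌ C4H8ONH2+ + OH-
Kb = [OH-]²/(0.0278 − [OH-]) = 2.3 × 10^-6
Neglecting [OH-] in the denominator: [OH-] = √(2.3 × 10^-6 × 0.0278) = 2.53 × 10^-4 M
Check: 0.91% ionized — well under 5%, approximation valid.
pOH = −log(2.53 × 10^-4) = 3.60; pH = 14.00 − 3.60 = 10.40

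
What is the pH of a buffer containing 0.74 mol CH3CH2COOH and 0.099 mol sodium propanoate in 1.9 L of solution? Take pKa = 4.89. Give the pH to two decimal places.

pH = pKa + log([A⁻]/[HA]) = 4.89 + log(0.099/0.74)
pH = 4.89 + (-0.874) = 4.02

pH = 4.02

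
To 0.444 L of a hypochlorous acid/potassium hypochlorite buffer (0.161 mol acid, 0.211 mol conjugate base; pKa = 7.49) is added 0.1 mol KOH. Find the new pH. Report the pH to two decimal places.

After neutralization: n(HOCl) = 0.061 mol, n(OCl-) = 0.311 mol.
Henderson–Hasselbalch with mole ratio 0.311/0.061: pH = 7.49 + (+0.707)

pH = 8.20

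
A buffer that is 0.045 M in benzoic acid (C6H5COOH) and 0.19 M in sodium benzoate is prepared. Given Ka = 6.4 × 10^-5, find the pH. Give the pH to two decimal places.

pH = 4.82

pKa = −log(6.4 × 10^-5) = 4.194
Henderson–Hasselbalch: pH = pKa + log([C6H5COO-]/[C6H5COOH]) = 4.194 + log(0.19/0.045)
pH = 4.194 + (+0.626) = 4.82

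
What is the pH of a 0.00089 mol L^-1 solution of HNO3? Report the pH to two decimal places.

pH = 3.05

HNO3 is a strong acid and dissociates completely, so [H+] = 0.00089 M.
pH = -log(0.00089) = 3.05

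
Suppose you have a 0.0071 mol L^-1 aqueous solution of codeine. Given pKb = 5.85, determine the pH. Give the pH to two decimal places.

C18H21NO3 + H2O ⇌ C18H22NO3+ + OH-
Kb = 10^(−5.85) = 1.41 × 10^-6
From the ICE table, Kb = [OH-]²/(0.0071 − [OH-]) = 1.41 × 10^-6.
Neglecting [OH-] in the denominator: [OH-] = √(1.41 × 10^-6 × 0.0071) = 1.00 × 10^-4 M
Check: 1.4% ionized — well under 5%, approximation valid.
pOH = 4.00, so pH = 14.00 − pOH = 10.00

pH = 10.00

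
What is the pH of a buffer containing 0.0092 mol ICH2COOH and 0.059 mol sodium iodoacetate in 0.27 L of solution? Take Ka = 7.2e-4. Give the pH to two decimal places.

pH = 3.95

pKa = −log(7.2 × 10^-4) = 3.143
Henderson–Hasselbalch: pH = pKa + log([ICH2COO-]/[ICH2COOH]) = 3.143 + log(0.059/0.0092)
pH = 3.143 + (+0.807) = 3.95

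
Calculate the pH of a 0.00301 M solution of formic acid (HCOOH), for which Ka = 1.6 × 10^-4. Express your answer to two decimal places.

pH = 3.21

HCOOH ⇌ HCOO- + H+
From the ICE table, Ka = x²/(0.00301 − x) = 1.6 × 10^-4.
The 5% rule fails; solving x² + Ka·x − Ka·C₀ = 0 exactly:
x = (−Ka + √(Ka² + 4·Ka·C₀))/2 = 6.19 × 10^-4 M
pH = −log(6.19 × 10^-4) = 3.21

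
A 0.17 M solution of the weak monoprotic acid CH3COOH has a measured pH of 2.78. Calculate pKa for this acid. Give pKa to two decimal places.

pKa = 4.79

[H+] = 10^(-2.78) = 1.66 × 10^-3 M
At equilibrium [HA] = 0.17 − 1.66 × 10^-3 = 1.68 × 10^-1 M
Ka = [H+][A-]/[HA] = (1.66 × 10^-3)² / 1.68 × 10^-1 = 1.64 × 10^-5
pKa = -log(1.64 × 10^-5) = 4.79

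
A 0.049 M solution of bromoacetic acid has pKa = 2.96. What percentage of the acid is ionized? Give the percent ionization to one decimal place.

BrCH2COOH ⇌ BrCH2COO- + H+; let x = [H+] at equilibrium.
Ka = 10^(−2.96) = 1.10 × 10^-3
Ka = x²/(C₀ − x); solving the quadratic gives x = 6.81 × 10^-3 M.
% ionization = x/C₀ × 100% = 6.81 × 10^-3/0.049 × 100% = 13.9%

13.9%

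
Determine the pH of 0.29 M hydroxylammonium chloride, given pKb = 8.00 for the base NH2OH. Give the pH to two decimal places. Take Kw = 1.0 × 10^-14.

pH = 3.27

NH3OH+ is the conjugate acid of the weak base NH2OH.
Kb = 10^(−8.00) = 1.00 × 10^-8
Ka = Kw/Kb = 1.0×10^-14 / 1.00 × 10^-8 = 1.00 × 10^-6
Let x = [H+] at equilibrium. Ka = x²/(0.29 − x).
Since Ka ≪ C₀, x ≈ √(Ka·C₀) = 5.39 × 10^-4 M.
(x/C₀ = 0.19% < 5%, so the approximation holds.)
pH = −log[H+] = −log(5.39 × 10^-4) = 3.27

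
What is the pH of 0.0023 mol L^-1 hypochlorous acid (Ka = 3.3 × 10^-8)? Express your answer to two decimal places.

pH = 5.06

HOCl ⇌ OCl- + H+
From the ICE table, Ka = [H+]²/(0.0023 − [H+]) = 3.3 × 10^-8.
Neglecting [H+] in the denominator: [H+] = √(3.3 × 10^-8 × 0.0023) = 8.71 × 10^-6 M
Check: 0.38% ionized — well under 5%, approximation valid.
pH = −log(8.71 × 10^-6) = 5.06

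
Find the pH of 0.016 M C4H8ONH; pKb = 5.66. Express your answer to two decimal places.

C4H8ONH + H2O ⇌ C4H8ONH2+ + OH-
Kb = 10^(−5.66) = 2.19 × 10^-6
Let x = [OH-] at equilibrium. Kb = x²/(0.016 − x).
Since Kb ≪ C₀, x ≈ √(Kb·C₀) = 1.87 × 10^-4 M.
(x/C₀ = 1.2% < 5%, so the approximation holds.)
pOH = −log(1.87 × 10^-4) = 3.73; pH = 14.00 − 3.73 = 10.27

pH = 10.27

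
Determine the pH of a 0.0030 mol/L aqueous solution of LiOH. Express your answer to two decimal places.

LiOH is a strong base; [OH-] = 0.003 M.
pOH = -log(0.003) = 2.52
pH = 14.00 - 2.52 = 11.48

pH = 11.48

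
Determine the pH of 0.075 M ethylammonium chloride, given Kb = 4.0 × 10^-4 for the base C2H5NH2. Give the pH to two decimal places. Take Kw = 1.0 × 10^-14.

C2H5NH3+ is the conjugate acid of the weak base C2H5NH2.
Ka = Kw/Kb = 1.0×10^-14 / 4.0 × 10^-4 = 2.50 × 10^-11
Let x = [H+] at equilibrium. Ka = x²/(0.075 − x).
Neglecting x in the denominator: x = √(2.50 × 10^-11 × 0.075) = 1.37 × 10^-6 M
(x/C₀ = 0.0018% < 5%, so the approximation holds.)
pH = −log(1.37 × 10^-6) = 5.86

pH = 5.86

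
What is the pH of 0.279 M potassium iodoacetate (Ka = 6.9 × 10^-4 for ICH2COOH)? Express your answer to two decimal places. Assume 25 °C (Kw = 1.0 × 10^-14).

pH = 8.30

ICH2COO- is the conjugate base of the weak acid ICH2COOH.
Kb = Kw/Ka = 1.0×10^-14 / 6.9 × 10^-4 = 1.45 × 10^-11
Kb = [OH-]²/(0.279 − [OH-]) = 1.45 × 10^-11
Since Kb ≪ C₀, [OH-] ≈ √(Kb·C₀) = 2.01 × 10^-6 M.
pOH = 5.70, so pH = 14.00 − pOH = 8.30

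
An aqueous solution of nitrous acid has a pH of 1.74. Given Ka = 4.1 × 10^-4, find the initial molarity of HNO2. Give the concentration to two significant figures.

C₀ = 8.3 × 10^-1 M

[H+] = 10^(-1.74) = 1.82 × 10^-2 M = x
Ka = x²/(C₀ − x) ⇒ C₀ = x + x²/Ka
C₀ = 1.82 × 10^-2 + (1.82 × 10^-2)²/(4.1 × 10^-4) = 8.26 × 10^-1 M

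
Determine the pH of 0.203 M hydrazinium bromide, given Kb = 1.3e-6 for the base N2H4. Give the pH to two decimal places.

pH = 4.40

N2H5+ is the conjugate acid of the weak base N2H4.
Ka = Kw/Kb = 1.0×10^-14 / 1.3 × 10^-6 = 7.69 × 10^-9
Ka = [H+]²/(0.203 − [H+]) = 7.69 × 10^-9
Assume [H+] ≪ 0.203: [H+] ≈ √(7.69 × 10^-9 × 0.203) = 3.95 × 10^-5 M
([H+]/C₀ = 0.019% < 5%, so the approximation holds.)
pH = −log(3.95 × 10^-5) = 4.40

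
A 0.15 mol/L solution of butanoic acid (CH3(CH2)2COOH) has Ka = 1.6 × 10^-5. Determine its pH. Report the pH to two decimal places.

pH = 2.81

CH3(CH2)2COOH ⇌ CH3(CH2)2COO- + H+
From the ICE table, Ka = [H+]²/(0.15 − [H+]) = 1.6 × 10^-5.
Assume [H+] ≪ 0.15: [H+] ≈ √(1.6 × 10^-5 × 0.15) = 1.55 × 10^-3 M
Check: 1% ionized — well under 5%, approximation valid.
pH = −log[H+] = −log(1.55 × 10^-3) = 2.81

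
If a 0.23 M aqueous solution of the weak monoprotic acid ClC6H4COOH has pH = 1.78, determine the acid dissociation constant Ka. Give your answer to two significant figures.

Ka = 1.3 × 10^-3

[H+] = 10^(-1.78) = 1.66 × 10^-2 M
At equilibrium [HA] = 0.23 − 1.66 × 10^-2 = 2.13 × 10^-1 M
Ka = [H+][A-]/[HA] = (1.66 × 10^-2)² / 2.13 × 10^-1 = 1.3 × 10^-3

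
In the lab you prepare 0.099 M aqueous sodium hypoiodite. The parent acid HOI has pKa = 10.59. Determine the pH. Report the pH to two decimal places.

OI- is the conjugate base of the weak acid HOI.
Ka = 10^(−10.59) = 2.57 × 10^-11
Kb = Kw/Ka = 1.0×10^-14 / 2.57 × 10^-11 = 3.89 × 10^-4
From the ICE table, Kb = [OH-]²/(0.099 − [OH-]) = 3.89 × 10^-4.
[OH-] is not negligible relative to C₀; solve [OH-]² + 0.000389·[OH-] − 3.85e-05 = 0.
[OH-] = (−Kb + √(Kb² + 4·Kb·C₀))/2 = 6.01 × 10^-3 M
pOH = −log(6.01 × 10^-3) = 2.22; pH = 14.00 − 2.22 = 11.78

pH = 11.78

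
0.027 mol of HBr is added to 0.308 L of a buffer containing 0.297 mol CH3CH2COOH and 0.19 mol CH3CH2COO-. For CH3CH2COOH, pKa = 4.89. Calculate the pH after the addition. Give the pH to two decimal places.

pH = 4.59

After neutralization: n(CH3CH2COOH) = 0.324 mol, n(CH3CH2COO-) = 0.163 mol.
pH = pKa + log([A⁻]/[HA]) = 4.89 + log(0.163/0.324) = 4.89 -0.298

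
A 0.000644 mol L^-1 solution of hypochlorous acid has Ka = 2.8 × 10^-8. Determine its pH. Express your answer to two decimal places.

pH = 5.37

HOCl ⇌ OCl- + H+
From the ICE table, Ka = x²/(0.000644 − x) = 2.8 × 10^-8.
Neglecting x in the denominator: x = √(2.8 × 10^-8 × 0.000644) = 4.25 × 10^-6 M
Check: 0.66% ionized — well under 5%, approximation valid.
pH = −log[H+] = −log(4.25 × 10^-6) = 5.37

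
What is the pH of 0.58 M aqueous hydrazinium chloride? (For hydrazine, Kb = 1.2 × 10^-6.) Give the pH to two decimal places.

N2H5+ is the conjugate acid of the weak base N2H4.
Ka = Kw/Kb = 1.0×10^-14 / 1.2 × 10^-6 = 8.33 × 10^-9
Ka = [H+]²/(0.58 − [H+]) = 8.33 × 10^-9
Since Ka ≪ C₀, [H+] ≈ √(Ka·C₀) = 6.95 × 10^-5 M.
Check: 0.012% ionized — well under 5%, approximation valid.
pH = −log[H+] = −log(6.95 × 10^-5) = 4.16

pH = 4.16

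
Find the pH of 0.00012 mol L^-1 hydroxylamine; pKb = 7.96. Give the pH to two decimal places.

pH = 8.06

NH2OH + H2O ⇌ NH3OH+ + OH-
Kb = 10^(−7.96) = 1.10 × 10^-8
From the ICE table, Kb = x²/(0.00012 − x) = 1.10 × 10^-8.
Since Kb ≪ C₀, x ≈ √(Kb·C₀) = 1.15 × 10^-6 M.
pOH = 5.94, so pH = 14.00 − pOH = 8.06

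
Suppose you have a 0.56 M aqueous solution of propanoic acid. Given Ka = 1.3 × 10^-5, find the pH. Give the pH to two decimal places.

pH = 2.57

CH3CH2COOH ⇌ CH3CH2COO- + H+
From the ICE table, Ka = [H+]²/(0.56 − [H+]) = 1.3 × 10^-5.
Neglecting [H+] in the denominator: [H+] = √(1.3 × 10^-5 × 0.56) = 2.70 × 10^-3 M
([H+]/C₀ = 0.48% < 5%, so the approximation holds.)
pH = −log(2.70 × 10^-3) = 2.57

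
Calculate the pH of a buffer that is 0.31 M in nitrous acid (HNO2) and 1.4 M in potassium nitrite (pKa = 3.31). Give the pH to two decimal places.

pH = pKa + log([A⁻]/[HA]) = 3.31 + log(1.4/0.31)
pH = 3.31 + (+0.655) = 3.96

pH = 3.96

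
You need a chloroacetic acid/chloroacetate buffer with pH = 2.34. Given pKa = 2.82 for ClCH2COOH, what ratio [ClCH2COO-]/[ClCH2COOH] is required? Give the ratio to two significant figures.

pH = pKa + log(r) ⇒ log(r) = 2.34 − 2.82 = -0.48
r = [ClCH2COO-]/[ClCH2COOH] = 10^(-0.48) = 0.331

ratio = 0.33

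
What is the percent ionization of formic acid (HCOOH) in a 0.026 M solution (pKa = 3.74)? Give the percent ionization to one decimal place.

8.0%

HCOOH ⇌ HCOO- + H+; let x = [H+] at equilibrium.
Ka = 10^(−3.74) = 1.82 × 10^-4
Ka = x²/(C₀ − x); solving the quadratic gives x = 2.09 × 10^-3 M.
% ionization = x/C₀ × 100% = 2.09 × 10^-3/0.026 × 100% = 8.0%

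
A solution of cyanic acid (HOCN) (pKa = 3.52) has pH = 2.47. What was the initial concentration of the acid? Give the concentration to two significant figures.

[H+] = 10^(-2.47) = 3.39 × 10^-3 M = x
Ka = 10^(−3.52) = 3.02 × 10^-4
Ka = x²/(C₀ − x) ⇒ C₀ = x + x²/Ka
C₀ = 3.39 × 10^-3 + (3.39 × 10^-3)²/(3.02 × 10^-4) = 4.14 × 10^-2 M

C₀ = 4.1 × 10^-2 M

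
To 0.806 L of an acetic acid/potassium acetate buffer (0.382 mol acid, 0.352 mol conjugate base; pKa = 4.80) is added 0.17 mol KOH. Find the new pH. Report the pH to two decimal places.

pH = 5.19

After neutralization: n(CH3COOH) = 0.212 mol, n(CH3COO-) = 0.522 mol.
Henderson–Hasselbalch with mole ratio 0.522/0.212: pH = 4.80 + (+0.391)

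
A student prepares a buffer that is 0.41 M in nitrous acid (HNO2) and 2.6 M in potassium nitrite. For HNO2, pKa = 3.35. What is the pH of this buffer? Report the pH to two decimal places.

pH = pKa + log([A⁻]/[HA]) = 3.35 + log(2.6/0.41)
pH = 3.35 + (+0.802) = 4.15

pH = 4.15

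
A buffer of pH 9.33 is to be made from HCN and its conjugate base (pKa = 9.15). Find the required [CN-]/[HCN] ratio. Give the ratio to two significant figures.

pH = pKa + log(r) ⇒ log(r) = 9.33 − 9.15 = +0.18
r = [CN-]/[HCN] = 10^(+0.18) = 1.51

ratio = 1.5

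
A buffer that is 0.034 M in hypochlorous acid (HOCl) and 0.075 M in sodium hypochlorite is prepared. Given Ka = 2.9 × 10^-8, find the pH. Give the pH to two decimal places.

pH = 7.88

pKa = −log(2.9 × 10^-8) = 7.538
Henderson–Hasselbalch: pH = pKa + log([OCl-]/[HOCl]) = 7.538 + log(0.075/0.034)
pH = 7.538 + (+0.344) = 7.88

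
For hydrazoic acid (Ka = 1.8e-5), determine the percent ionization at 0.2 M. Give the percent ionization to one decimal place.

0.9%

HN3 ⇌ N3- + H+; let x = [H+] at equilibrium.
x ≈ √(Ka·C₀) = √(1.8 × 10^-5 × 0.2) = 1.90 × 10^-3 M
% ionization = x/C₀ × 100% = 1.90 × 10^-3/0.2 × 100% = 0.9%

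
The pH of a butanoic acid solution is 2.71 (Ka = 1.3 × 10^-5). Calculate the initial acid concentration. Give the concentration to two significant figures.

[H+] = 10^(-2.71) = 1.95 × 10^-3 M = x
Ka = x²/(C₀ − x) ⇒ C₀ = x + x²/Ka
C₀ = 1.95 × 10^-3 + (1.95 × 10^-3)²/(1.3 × 10^-5) = 2.94 × 10^-1 M

C₀ = 2.9 × 10^-1 M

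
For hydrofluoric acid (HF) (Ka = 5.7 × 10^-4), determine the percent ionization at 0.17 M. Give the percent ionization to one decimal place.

HF ⇌ F- + H+; let x = [H+] at equilibrium.
Solve x² + 0.00057x − 9.69e-05 = 0 → x = 9.56 × 10^-3 M
Fraction ionized = 9.56 × 10^-3 / 0.17 = 0.0562 → 5.6%

5.6%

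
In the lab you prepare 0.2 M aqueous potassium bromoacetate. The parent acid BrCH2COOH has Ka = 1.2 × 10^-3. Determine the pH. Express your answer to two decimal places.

BrCH2COO- is the conjugate base of the weak acid BrCH2COOH.
Kb = Kw/Ka = 1.0×10^-14 / 1.2 × 10^-3 = 8.33 × 10^-12
From the ICE table, Kb = x²/(0.2 − x) = 8.33 × 10^-12.
Assume x ≪ 0.2: x ≈ √(8.33 × 10^-12 × 0.2) = 1.29 × 10^-6 M
Check: 0.00065% ionized — well under 5%, approximation valid.
pOH = 5.89, so pH = 14.00 − pOH = 8.11

pH = 8.11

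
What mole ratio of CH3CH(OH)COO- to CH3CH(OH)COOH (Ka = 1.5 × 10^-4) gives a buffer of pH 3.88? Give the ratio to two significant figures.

pKa = -log(1.5 × 10^-4) = 3.824
pH = pKa + log(r) ⇒ log(r) = 3.88 − 3.824 = +0.056
r = [CH3CH(OH)COO-]/[CH3CH(OH)COOH] = 10^(+0.056) = 1.14

ratio = 1.1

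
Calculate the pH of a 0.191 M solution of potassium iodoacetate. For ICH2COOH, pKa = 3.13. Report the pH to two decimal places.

ICH2COO- is the conjugate base of the weak acid ICH2COOH.
Ka = 10^(−3.13) = 7.41 × 10^-4
Kb = Kw/Ka = 1.0×10^-14 / 7.41 × 10^-4 = 1.35 × 10^-11
Kb = [OH-]²/(0.191 − [OH-]) = 1.35 × 10^-11
Neglecting [OH-] in the denominator: [OH-] = √(1.35 × 10^-11 × 0.191) = 1.61 × 10^-6 M
([OH-]/C₀ = 0.00084% < 5%, so the approximation holds.)
pOH = −log(1.61 × 10^-6) = 5.79; pH = 14.00 − 5.79 = 8.21

pH = 8.21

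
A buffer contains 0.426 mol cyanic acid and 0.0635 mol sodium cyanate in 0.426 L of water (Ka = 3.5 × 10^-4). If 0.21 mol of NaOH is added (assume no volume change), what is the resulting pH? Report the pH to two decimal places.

pH = 3.56

After neutralization: n(HOCN) = 0.216 mol, n(OCN-) = 0.273 mol.
pKa = −log(3.5 × 10^-4) = 3.456
pH = pKa + log(n_OCN-/n_HOCN) = 3.456 + log(0.273/0.216) = 3.456 + (+0.102)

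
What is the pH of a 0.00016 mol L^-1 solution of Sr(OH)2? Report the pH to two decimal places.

pH = 10.51

Sr(OH)2 is a strong base (each formula unit releases 2 OH-); [OH-] = 0.00032 M.
pOH = -log(0.00032) = 3.49
pH = 14.00 - 3.49 = 10.51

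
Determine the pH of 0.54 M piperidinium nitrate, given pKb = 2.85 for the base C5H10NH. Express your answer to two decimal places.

pH = 5.71

C5H10NH2+ is the conjugate acid of the weak base C5H10NH.
Kb = 10^(−2.85) = 1.41 × 10^-3
Ka = Kw/Kb = 1.0×10^-14 / 1.41 × 10^-3 = 7.09 × 10^-12
From the ICE table, Ka = x²/(0.54 − x) = 7.09 × 10^-12.
Assume x ≪ 0.54: x ≈ √(7.09 × 10^-12 × 0.54) = 1.96 × 10^-6 M
Check: 0.00036% ionized — well under 5%, approximation valid.
pH = −log[H+] = −log(1.96 × 10^-6) = 5.71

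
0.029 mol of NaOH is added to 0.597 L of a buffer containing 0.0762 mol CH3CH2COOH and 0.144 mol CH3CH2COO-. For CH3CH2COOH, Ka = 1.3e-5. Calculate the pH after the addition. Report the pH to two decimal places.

pH = 5.45

OH- converts CH3CH2COOH to CH3CH2COO-: CH3CH2COOH → 0.0472 mol, CH3CH2COO- → 0.173 mol.
pKa = −log(1.3 × 10^-5) = 4.886
pH = pKa + log(n_CH3CH2COO-/n_CH3CH2COOH) = 4.886 + log(0.173/0.0472) = 4.886 + (+0.564)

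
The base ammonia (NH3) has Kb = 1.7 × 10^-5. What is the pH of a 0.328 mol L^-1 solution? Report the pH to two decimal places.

pH = 11.37

NH3 + H2O ⇌ NH4+ + OH-
Let x = [OH-] at equilibrium. Kb = x²/(0.328 − x).
Neglecting x in the denominator: x = √(1.7 × 10^-5 × 0.328) = 2.36 × 10^-3 M
(x/C₀ = 0.72% < 5%, so the approximation holds.)
pOH = −log(2.36 × 10^-3) = 2.63; pH = 14.00 − 2.63 = 11.37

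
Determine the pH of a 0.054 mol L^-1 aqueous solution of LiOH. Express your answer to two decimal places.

pH = 12.73

LiOH is a strong base; [OH-] = 0.054 M.
pOH = -log(0.054) = 1.27
pH = 14.00 - 1.27 = 12.73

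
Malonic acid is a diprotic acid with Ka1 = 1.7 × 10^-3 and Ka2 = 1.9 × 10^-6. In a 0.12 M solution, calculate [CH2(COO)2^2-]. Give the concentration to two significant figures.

1.9 × 10^-6 M

First ionization gives [H+] ≈ [CH2(COOH)COO-] = 1.35 × 10^-2 M.
Second step: Ka2 = [H+][CH2(COO)2^2-]/[CH2(COOH)COO-] ≈ [CH2(COO)2^2-] (since [H+] ≈ [CH2(COOH)COO-]).
So [CH2(COO)2^2-] ≈ Ka2.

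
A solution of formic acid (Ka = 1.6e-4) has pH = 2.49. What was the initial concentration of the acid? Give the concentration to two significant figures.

C₀ = 6.9 × 10^-2 M

[H+] = 10^(-2.49) = 3.24 × 10^-3 M = x
Ka = x²/(C₀ − x) ⇒ C₀ = x + x²/Ka
C₀ = 3.24 × 10^-3 + (3.24 × 10^-3)²/(1.6 × 10^-4) = 6.88 × 10^-2 M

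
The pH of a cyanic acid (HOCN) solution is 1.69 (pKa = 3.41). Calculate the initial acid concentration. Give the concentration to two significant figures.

C₀ = 1.1 M

[H+] = 10^(-1.69) = 2.04 × 10^-2 M = x
Ka = 10^(−3.41) = 3.89 × 10^-4
Ka = x²/(C₀ − x) ⇒ C₀ = x + x²/Ka
C₀ = 2.04 × 10^-2 + (2.04 × 10^-2)²/(3.89 × 10^-4) = 1.09 M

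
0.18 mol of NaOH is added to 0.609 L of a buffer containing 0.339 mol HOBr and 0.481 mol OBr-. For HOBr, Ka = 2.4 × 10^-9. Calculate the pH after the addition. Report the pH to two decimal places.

OH- converts HOBr to OBr-: HOBr → 0.159 mol, OBr- → 0.661 mol.
pKa = −log(2.4 × 10^-9) = 8.620
pH = pKa + log(n_OBr-/n_HOBr) = 8.620 + log(0.661/0.159) = 8.620 + (+0.619)

pH = 9.24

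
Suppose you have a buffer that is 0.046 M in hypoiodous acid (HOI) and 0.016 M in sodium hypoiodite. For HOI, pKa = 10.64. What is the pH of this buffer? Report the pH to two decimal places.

Using pH = pKa + log([base]/[acid]) with [base]/[acid] = 0.016/0.046:
pH = 10.64 + (-0.459) = 10.18

pH = 10.18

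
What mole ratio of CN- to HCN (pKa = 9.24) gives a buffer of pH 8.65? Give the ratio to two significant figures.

pH = pKa + log(r) ⇒ log(r) = 8.65 − 9.24 = -0.59
r = [CN-]/[HCN] = 10^(-0.59) = 0.257

ratio = 0.26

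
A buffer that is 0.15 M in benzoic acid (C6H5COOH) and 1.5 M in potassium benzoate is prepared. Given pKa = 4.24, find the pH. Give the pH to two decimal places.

Henderson–Hasselbalch: pH = pKa + log([C6H5COO-]/[C6H5COOH]) = 4.24 + log(1.5/0.15)
pH = 4.24 + (+1.000) = 5.24

pH = 5.24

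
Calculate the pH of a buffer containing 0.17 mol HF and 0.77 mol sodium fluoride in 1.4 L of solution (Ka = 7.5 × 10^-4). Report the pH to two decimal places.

pKa = −log(7.5 × 10^-4) = 3.125
Henderson–Hasselbalch: pH = pKa + log([F-]/[HF]) = 3.125 + log(0.77/0.17)
pH = 3.125 + (+0.656) = 3.78

pH = 3.78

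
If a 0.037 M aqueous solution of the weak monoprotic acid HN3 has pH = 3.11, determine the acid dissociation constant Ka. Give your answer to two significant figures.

Ka = 1.7 × 10^-5

[H+] = 10^(-3.11) = 7.76 × 10^-4 M
At equilibrium [HA] = 0.037 − 7.76 × 10^-4 = 3.62 × 10^-2 M
Ka = [H+][A-]/[HA] = (7.76 × 10^-4)² / 3.62 × 10^-2 = 1.7 × 10^-5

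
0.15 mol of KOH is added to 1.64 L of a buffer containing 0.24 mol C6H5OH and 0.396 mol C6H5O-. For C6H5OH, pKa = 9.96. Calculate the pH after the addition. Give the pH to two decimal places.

OH- converts C6H5OH to C6H5O-: C6H5OH → 0.09 mol, C6H5O- → 0.546 mol.
Henderson–Hasselbalch with mole ratio 0.546/0.09: pH = 9.96 + (+0.783)

pH = 10.74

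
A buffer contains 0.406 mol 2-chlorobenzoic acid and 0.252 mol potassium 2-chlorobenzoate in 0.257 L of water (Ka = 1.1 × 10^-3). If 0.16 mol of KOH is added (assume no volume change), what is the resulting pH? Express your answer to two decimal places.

OH- converts ClC6H4COOH to ClC6H4COO-: ClC6H4COOH → 0.246 mol, ClC6H4COO- → 0.412 mol.
pKa = −log(1.1 × 10^-3) = 2.959
Henderson–Hasselbalch with mole ratio 0.412/0.246: pH = 2.959 + (+0.224)

pH = 3.18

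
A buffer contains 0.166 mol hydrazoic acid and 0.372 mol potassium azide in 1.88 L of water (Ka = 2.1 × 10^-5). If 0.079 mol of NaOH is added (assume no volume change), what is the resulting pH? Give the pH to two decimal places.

pH = 5.39

OH- converts HN3 to N3-: HN3 → 0.087 mol, N3- → 0.451 mol.
pKa = −log(2.1 × 10^-5) = 4.678
pH = pKa + log([A⁻]/[HA]) = 4.678 + log(0.451/0.087) = 4.678 +0.715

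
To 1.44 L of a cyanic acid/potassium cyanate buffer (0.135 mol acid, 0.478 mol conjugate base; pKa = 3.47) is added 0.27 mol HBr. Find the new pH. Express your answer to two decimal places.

pH = 3.18

Added H+ converts OCN- to HOCN: HOCN → 0.405 mol, OCN- → 0.208 mol.
Henderson–Hasselbalch with mole ratio 0.208/0.405: pH = 3.47 + (-0.289)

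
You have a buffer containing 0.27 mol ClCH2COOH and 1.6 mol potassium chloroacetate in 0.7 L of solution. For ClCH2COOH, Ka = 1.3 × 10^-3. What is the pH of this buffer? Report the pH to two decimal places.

pKa = −log(1.3 × 10^-3) = 2.886
pH = pKa + log([A⁻]/[HA]) = 2.886 + log(1.6/0.27)
pH = 2.886 + (+0.773) = 3.66

pH = 3.66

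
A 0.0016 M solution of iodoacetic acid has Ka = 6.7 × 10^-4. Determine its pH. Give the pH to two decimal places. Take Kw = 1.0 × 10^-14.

pH = 3.12

ICH2COOH ⇌ ICH2COO- + H+
Let x = [H+] at equilibrium. Ka = x²/(0.0016 − x).
The 5% rule fails; solving x² + Ka·x − Ka·C₀ = 0 exactly:
x = [−0.00067 + √(0.00067² + 4.29e-06)]/2 = 7.53 × 10^-4 M
pH = −log(7.53 × 10^-4) = 3.12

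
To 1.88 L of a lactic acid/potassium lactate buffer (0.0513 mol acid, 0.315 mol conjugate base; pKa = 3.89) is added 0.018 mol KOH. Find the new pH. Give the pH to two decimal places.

After neutralization: n(CH3CH(OH)COOH) = 0.0333 mol, n(CH3CH(OH)COO-) = 0.333 mol.
Henderson–Hasselbalch with mole ratio 0.333/0.0333: pH = 3.89 + (+1.000)

pH = 4.89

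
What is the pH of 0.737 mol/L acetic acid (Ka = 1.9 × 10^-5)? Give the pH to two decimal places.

CH3COOH ⇌ CH3COO- + H+
Ka = x²/(0.737 − x) = 1.9 × 10^-5
Since Ka ≪ C₀, x ≈ √(Ka·C₀) = 3.74 × 10^-3 M.
Check: 0.51% ionized — well under 5%, approximation valid.
pH = −log(3.74 × 10^-3) = 2.43

pH = 2.43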